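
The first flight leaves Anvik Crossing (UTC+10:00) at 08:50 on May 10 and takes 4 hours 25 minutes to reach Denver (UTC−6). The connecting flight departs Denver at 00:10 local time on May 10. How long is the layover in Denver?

Convert departure to UTC: 08:50 − 10:00 = 22:50 UTC on May 9.
Add 4 hours 25 minutes flight time → 03:15 UTC (May 10).
Denver is UTC−6:00, so local arrival = 03:15 − 6:00 = 21:15 on May 9.
Layover = 00:10 − 21:15 (+1 day) = 2 hours 55 minutes.

2 hours 55 minutes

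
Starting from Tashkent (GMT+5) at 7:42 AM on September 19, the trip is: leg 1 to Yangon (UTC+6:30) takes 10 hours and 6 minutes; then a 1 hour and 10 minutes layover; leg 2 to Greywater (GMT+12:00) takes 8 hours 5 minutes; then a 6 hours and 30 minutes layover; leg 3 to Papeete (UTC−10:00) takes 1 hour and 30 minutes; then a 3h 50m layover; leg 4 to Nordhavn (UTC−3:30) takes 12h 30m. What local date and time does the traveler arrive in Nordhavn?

6:53 PM on September 20

Convert departure to UTC: 7:42 AM − 5:00 = 2:42 AM UTC on Sep 19.
Add 10 hours and 6 minutes leg 1 → 12:48 PM UTC.
Add 1 hour 10 minutes layover in Yangon → 1:58 PM UTC.
Add 8 hours 5 minutes leg 2 → 10:03 PM UTC.
Add 6 hours 30 minutes layover in Greywater → 4:33 AM UTC (Sep 20).
Add 1 hour and 30 minutes leg 3 → 6:03 AM UTC.
Add 3 hours and 50 minutes layover in Papeete → 9:53 AM UTC.
Add 12 hours 30 minutes leg 4 → 10:23 PM UTC.
Nordhavn is UTC−3:30, so local arrival = 10:23 PM − 3:30 = 6:53 PM on Sep 20.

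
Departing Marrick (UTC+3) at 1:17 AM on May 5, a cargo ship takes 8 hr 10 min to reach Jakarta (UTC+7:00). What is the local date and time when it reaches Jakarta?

1:27 PM on May 5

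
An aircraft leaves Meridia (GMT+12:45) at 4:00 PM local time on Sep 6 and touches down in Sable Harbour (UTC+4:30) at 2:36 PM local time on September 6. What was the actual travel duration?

6 hours 51 minutes

Departure in UTC: 4:00 PM − 12:45 = 3:15 AM on Sep 6.
Arrival in UTC: 2:36 PM − 4:30 = 10:06 AM on Sep 6.
Elapsed = 10:06 AM − 3:15 AM = 6 hours 51 minutes.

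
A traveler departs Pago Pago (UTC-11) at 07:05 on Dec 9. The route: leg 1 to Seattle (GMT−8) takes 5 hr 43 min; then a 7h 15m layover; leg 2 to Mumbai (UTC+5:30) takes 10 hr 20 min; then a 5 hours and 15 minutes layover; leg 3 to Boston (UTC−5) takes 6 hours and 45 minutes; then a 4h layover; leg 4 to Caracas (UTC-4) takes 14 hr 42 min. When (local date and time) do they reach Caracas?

20:05 on December 11

Convert departure to UTC: 07:05 + 11:00 = 18:05 UTC on Dec 9.
Add 5 hours 43 minutes leg 1 → 23:48 UTC.
Add 7 hours 15 minutes layover in Seattle → 07:03 UTC (Dec 10).
Add 10 hours 20 minutes leg 2 → 17:23 UTC.
Add 5 hours and 15 minutes layover in Mumbai → 22:38 UTC.
Add 6 hours and 45 minutes leg 3 → 05:23 UTC (Dec 11).
Add 4 hours layover in Boston → 09:23 UTC.
Add 14 hours 42 minutes leg 4 → 00:05 UTC (Dec 12).
Caracas is UTC−4:00, so local arrival = 00:05 − 4:00 = 20:05 on Dec 11.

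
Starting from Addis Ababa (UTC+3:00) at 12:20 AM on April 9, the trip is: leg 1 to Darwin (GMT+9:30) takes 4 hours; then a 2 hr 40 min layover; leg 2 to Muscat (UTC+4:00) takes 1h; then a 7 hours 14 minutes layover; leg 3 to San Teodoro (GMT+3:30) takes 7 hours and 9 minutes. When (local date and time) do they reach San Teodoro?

Convert departure to UTC: 12:20 AM − 3:00 = 9:20 PM UTC on Apr 8.
Add 4 hours leg 1 → 1:20 AM UTC (Apr 9).
Add 2 hours and 40 minutes layover in Darwin → 4:00 AM UTC.
Add 1 hour leg 2 → 5:00 AM UTC.
Add 7 hours 14 minutes layover in Muscat → 12:14 PM UTC.
Add 7 hours 9 minutes leg 3 → 7:23 PM UTC.
San Teodoro is UTC+3:30, so local arrival = 7:23 PM + 3:30 = 10:53 PM on Apr 9.

10:53 PM on April 9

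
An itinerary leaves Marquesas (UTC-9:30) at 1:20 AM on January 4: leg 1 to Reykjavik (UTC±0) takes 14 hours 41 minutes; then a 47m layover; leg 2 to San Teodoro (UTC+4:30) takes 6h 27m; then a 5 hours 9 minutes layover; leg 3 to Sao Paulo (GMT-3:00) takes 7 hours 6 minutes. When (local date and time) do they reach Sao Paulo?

6:00 PM on Jan 5

Convert departure to UTC: 1:20 AM + 9:30 = 10:50 AM UTC on Jan 4.
Add 14 hours 41 minutes leg 1 → 1:31 AM UTC (Jan 5).
Add 47 minutes layover in Reykjavik → 2:18 AM UTC.
Add 6 hours and 27 minutes leg 2 → 8:45 AM UTC.
Add 5 hours 9 minutes layover in San Teodoro → 1:54 PM UTC.
Add 7 hours 6 minutes leg 3 → 9:00 PM UTC.
Sao Paulo is UTC−3:00, so local arrival = 9:00 PM − 3:00 = 6:00 PM on Jan 5.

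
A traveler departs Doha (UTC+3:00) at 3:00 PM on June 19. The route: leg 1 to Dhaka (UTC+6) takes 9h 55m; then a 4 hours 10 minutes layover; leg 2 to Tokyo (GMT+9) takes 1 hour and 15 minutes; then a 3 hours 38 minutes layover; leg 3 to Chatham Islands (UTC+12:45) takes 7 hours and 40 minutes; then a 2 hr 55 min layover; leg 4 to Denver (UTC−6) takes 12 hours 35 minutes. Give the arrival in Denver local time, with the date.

12:08 AM on June 21

Convert departure to UTC: 3:00 PM − 3:00 = 12:00 PM UTC on Jun 19.
Add 9 hours 55 minutes leg 1 → 9:55 PM UTC.
Add 4 hours 10 minutes layover in Dhaka → 2:05 AM UTC (Jun 20).
Add 1 hour and 15 minutes leg 2 → 3:20 AM UTC.
Add 3 hours 38 minutes layover in Tokyo → 6:58 AM UTC.
Add 7 hours 40 minutes leg 3 → 2:38 PM UTC.
Add 2 hours and 55 minutes layover in Chatham Islands → 5:33 PM UTC.
Add 12 hours and 35 minutes leg 4 → 6:08 AM UTC (Jun 21).
Denver is UTC−6:00, so local arrival = 6:08 AM − 6:00 = 12:08 AM on Jun 21.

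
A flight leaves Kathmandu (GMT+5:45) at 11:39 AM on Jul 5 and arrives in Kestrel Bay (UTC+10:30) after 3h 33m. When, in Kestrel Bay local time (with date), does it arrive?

7:57 PM on July 5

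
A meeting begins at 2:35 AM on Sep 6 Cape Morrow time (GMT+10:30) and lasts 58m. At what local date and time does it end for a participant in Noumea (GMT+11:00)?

4:03 AM on Sep 6

Noumea is 0:30 ahead of Cape Morrow.
After 58 minutes it is 3:33 AM in Cape Morrow.
Shift by the zone difference: 3:33 AM + 0:30 = 4:03 AM on Sep 6 in Noumea.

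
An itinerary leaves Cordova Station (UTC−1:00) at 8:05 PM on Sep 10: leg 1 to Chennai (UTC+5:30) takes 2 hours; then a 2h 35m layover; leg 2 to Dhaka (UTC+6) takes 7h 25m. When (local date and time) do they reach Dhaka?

Convert departure to UTC: 8:05 PM + 1:00 = 9:05 PM UTC on Sep 10.
Add 2 hours leg 1 → 11:05 PM UTC.
Add 2 hours and 35 minutes layover in Chennai → 1:40 AM UTC (Sep 11).
Add 7 hours and 25 minutes leg 2 → 9:05 AM UTC.
Dhaka is UTC+6:00, so local arrival = 9:05 AM + 6:00 = 3:05 PM on Sep 11.

3:05 PM on Sep 11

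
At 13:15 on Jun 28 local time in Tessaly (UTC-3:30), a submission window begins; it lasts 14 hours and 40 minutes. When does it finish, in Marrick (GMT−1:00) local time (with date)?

06:25 on Jun 29

Convert start to UTC: 13:15 + 3:30 = 16:45 UTC on Jun 28.
Add 14 hours 40 minutes duration → 07:25 UTC (Jun 29).
Marrick is UTC−1:00, so local end time = 07:25 − 1:00 = 06:25 on Jun 29.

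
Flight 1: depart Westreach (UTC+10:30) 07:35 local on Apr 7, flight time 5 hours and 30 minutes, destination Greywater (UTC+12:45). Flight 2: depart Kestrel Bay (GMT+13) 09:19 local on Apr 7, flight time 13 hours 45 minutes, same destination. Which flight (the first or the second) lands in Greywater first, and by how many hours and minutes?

Flight 1 in UTC: 07:35 − 10:30 = 21:05 on Apr 6.
+5 hours 30 minutes → arrive 02:35 UTC on Apr 7.
Flight 2 in UTC: 09:19 − 13:00 = 20:19 on Apr 6.
+13 hours 45 minutes → arrive 10:04 UTC on Apr 7.
Flight 1 lands earlier by 7 hours 29 minutes.

the first, by 7 hours 29 minutes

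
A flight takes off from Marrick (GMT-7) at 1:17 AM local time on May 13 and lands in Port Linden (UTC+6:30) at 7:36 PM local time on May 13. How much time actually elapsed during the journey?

4 hours 49 minutes

Port Linden is 13:30 ahead of Marrick.
Clock-face elapsed time (ignoring zones) is 18 hours 19 minutes.
Actual elapsed = 18 hours 19 minutes − 13:30 = 4 hours 49 minutes.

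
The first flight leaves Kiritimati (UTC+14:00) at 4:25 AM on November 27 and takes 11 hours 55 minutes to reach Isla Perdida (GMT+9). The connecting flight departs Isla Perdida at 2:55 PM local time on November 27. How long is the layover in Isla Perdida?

3 hours 35 minutes

Convert departure to UTC: 4:25 AM − 14:00 = 2:25 PM UTC on Nov 26.
Add 11 hours and 55 minutes flight time → 2:20 AM UTC (Nov 27).
Isla Perdida is UTC+9:00, so local arrival = 2:20 AM + 9:00 = 11:20 AM on Nov 27.
Layover = 2:55 PM − 11:20 AM = 3 hours 35 minutes.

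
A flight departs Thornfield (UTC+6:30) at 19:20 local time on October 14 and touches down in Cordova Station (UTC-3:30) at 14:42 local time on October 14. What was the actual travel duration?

Departure in UTC: 19:20 − 6:30 = 12:50 on Oct 14.
Arrival in UTC: 14:42 + 3:30 = 18:12 on Oct 14.
Elapsed = 18:12 − 12:50 = 5 hours 22 minutes.

5 hours 22 minutes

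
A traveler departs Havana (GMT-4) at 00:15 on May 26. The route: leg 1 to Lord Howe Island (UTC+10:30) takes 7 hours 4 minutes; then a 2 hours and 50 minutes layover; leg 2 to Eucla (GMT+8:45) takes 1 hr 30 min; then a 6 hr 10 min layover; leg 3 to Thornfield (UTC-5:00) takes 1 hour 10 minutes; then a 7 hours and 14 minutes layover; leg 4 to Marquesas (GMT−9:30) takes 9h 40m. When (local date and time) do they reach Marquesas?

Convert departure to UTC: 00:15 + 4:00 = 04:15 UTC on May 26.
Add 7 hours and 4 minutes leg 1 → 11:19 UTC.
Add 2 hours 50 minutes layover in Lord Howe Island → 14:09 UTC.
Add 1 hour and 30 minutes leg 2 → 15:39 UTC.
Add 6 hours 10 minutes layover in Eucla → 21:49 UTC.
Add 1 hour 10 minutes leg 3 → 22:59 UTC.
Add 7 hours and 14 minutes layover in Thornfield → 06:13 UTC (May 27).
Add 9 hours and 40 minutes leg 4 → 15:53 UTC.
Marquesas is UTC−9:30, so local arrival = 15:53 − 9:30 = 06:23 on May 27.

06:23 on May 27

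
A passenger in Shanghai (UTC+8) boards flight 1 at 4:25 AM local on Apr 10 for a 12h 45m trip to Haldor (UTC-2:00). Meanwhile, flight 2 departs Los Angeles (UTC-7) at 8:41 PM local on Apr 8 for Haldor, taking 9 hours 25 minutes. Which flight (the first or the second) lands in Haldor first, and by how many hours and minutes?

the second, by 20 hours 4 minutes

Flight 1 in UTC: 4:25 AM − 8:00 = 8:25 PM on Apr 9.
+12 hours 45 minutes → arrive 9:10 AM UTC on Apr 10.
Flight 2 in UTC: 8:41 PM + 7:00 = 3:41 AM on Apr 9.
+9 hours 25 minutes → arrive 1:06 PM UTC on Apr 9.
Flight 2 lands earlier by 20 hours 4 minutes.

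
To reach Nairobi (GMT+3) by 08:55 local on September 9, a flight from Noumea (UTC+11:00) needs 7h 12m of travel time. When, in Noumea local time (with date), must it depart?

Target arrival in UTC: 08:55 − 3:00 = 05:55 on Sep 9.
Subtract 7 hours 12 minutes → departure 22:43 UTC on Sep 8.
Noumea is UTC+11:00: 22:43 + 11:00 = 09:43 on Sep 9.

09:43 on September 9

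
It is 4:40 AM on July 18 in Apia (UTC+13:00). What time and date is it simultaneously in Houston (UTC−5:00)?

Houston is 18:00 behind Apia.
Shift by the zone difference: 4:40 AM − 18:00 = 10:40 AM on Jul 17 in Houston.

10:40 AM on Jul 17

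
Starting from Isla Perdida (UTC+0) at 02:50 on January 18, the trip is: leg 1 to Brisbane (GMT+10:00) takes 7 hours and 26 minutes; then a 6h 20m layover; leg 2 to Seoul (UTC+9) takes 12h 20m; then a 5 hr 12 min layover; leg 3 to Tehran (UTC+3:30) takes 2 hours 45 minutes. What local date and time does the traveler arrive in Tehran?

16:23 on January 19

Isla Perdida is at UTC+0, so departure is already 02:50 UTC on Jan 18.
Add 7 hours 26 minutes leg 1 → 10:16 UTC.
Add 6 hours and 20 minutes layover in Brisbane → 16:36 UTC.
Add 12 hours and 20 minutes leg 2 → 04:56 UTC (Jan 19).
Add 5 hours 12 minutes layover in Seoul → 10:08 UTC.
Add 2 hours and 45 minutes leg 3 → 12:53 UTC.
Tehran is UTC+3:30, so local arrival = 12:53 + 3:30 = 16:23 on Jan 19.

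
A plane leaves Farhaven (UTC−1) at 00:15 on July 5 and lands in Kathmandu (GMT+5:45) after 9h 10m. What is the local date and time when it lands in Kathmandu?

Kathmandu is 6:45 ahead of Farhaven.
After 9 hours 10 minutes it is 09:25 in Farhaven.
Shift by the zone difference: 09:25 + 6:45 = 16:10 on Jul 5 in Kathmandu.

16:10 on July 5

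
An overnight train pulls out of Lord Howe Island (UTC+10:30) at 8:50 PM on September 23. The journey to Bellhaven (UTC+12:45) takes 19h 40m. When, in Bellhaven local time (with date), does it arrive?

6:45 PM on September 24

Convert departure to UTC: 8:50 PM − 10:30 = 10:20 AM UTC on Sep 23.
Add 19 hours and 40 minutes travel time → 6:00 AM UTC (Sep 24).
Bellhaven is UTC+12:45, so local arrival = 6:00 AM + 12:45 = 6:45 PM on Sep 24.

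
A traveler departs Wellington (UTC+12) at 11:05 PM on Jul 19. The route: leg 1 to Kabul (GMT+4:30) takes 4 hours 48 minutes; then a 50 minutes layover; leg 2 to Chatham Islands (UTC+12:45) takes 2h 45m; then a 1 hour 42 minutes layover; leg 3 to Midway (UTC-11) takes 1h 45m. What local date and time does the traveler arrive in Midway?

11:55 AM on July 19

Convert departure to UTC: 11:05 PM − 12:00 = 11:05 AM UTC on Jul 19.
Add 4 hours 48 minutes leg 1 → 3:53 PM UTC.
Add 50 minutes layover in Kabul → 4:43 PM UTC.
Add 2 hours and 45 minutes leg 2 → 7:28 PM UTC.
Add 1 hour and 42 minutes layover in Chatham Islands → 9:10 PM UTC.
Add 1 hour 45 minutes leg 3 → 10:55 PM UTC.
Midway is UTC−11:00, so local arrival = 10:55 PM − 11:00 = 11:55 AM on Jul 19.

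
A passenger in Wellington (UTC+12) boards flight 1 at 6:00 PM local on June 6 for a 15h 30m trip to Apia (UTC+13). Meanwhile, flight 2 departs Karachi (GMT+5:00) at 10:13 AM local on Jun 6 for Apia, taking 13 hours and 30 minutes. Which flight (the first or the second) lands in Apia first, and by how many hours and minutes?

the second, by 2 hours 47 minutes

Flight 1 in UTC: 6:00 PM − 12:00 = 6:00 AM on Jun 6.
+15 hours and 30 minutes → arrive 9:30 PM UTC on Jun 6.
Flight 2 in UTC: 10:13 AM − 5:00 = 5:13 AM on Jun 6.
+13 hours 30 minutes → arrive 6:43 PM UTC on Jun 6.
Flight 2 lands earlier by 2 hours 47 minutes.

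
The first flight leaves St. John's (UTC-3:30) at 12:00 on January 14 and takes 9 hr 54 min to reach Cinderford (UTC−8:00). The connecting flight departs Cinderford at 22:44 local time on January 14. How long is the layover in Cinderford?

Convert departure to UTC: 12:00 + 3:30 = 15:30 UTC on Jan 14.
Add 9 hours 54 minutes flight time → 01:24 UTC (Jan 15).
Cinderford is UTC−8:00, so local arrival = 01:24 − 8:00 = 17:24 on Jan 14.
Layover = 22:44 − 17:24 = 5 hours 20 minutes.

5 hours 20 minutes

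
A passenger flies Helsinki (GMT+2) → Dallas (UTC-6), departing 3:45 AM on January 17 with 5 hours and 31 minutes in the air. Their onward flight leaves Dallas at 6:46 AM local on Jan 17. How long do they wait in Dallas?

Convert departure to UTC: 3:45 AM − 2:00 = 1:45 AM UTC on Jan 17.
Add 5 hours and 31 minutes flight time → 7:16 AM UTC.
Dallas is UTC−6:00, so local arrival = 7:16 AM − 6:00 = 1:16 AM on Jan 17.
Layover = 6:46 AM − 1:16 AM = 5 hours 30 minutes.

5 hours 30 minutes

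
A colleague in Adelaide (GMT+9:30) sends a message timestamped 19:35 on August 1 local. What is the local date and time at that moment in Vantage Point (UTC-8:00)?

In UTC: 19:35 − 9:30 = 10:05 on Aug 1.
Vantage Point is UTC−8:00: 10:05 − 8:00 = 02:05 on Aug 1.

02:05 on Aug 1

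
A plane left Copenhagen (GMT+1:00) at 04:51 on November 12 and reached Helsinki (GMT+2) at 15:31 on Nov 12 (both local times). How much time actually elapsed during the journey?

9 hours 40 minutes

Helsinki is 1:00 ahead of Copenhagen.
Clock-face elapsed time (ignoring zones) is 10 hours 40 minutes.
Actual elapsed = 10 hours 40 minutes − 1:00 = 9 hours 40 minutes.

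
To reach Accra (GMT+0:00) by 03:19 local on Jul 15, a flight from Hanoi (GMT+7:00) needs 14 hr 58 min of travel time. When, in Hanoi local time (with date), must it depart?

19:21 on Jul 14

Target arrival is already UTC: 03:19 on Jul 15.
Subtract 14 hours 58 minutes → departure 12:21 UTC on Jul 14.
Hanoi is UTC+7:00: 12:21 + 7:00 = 19:21 on Jul 14.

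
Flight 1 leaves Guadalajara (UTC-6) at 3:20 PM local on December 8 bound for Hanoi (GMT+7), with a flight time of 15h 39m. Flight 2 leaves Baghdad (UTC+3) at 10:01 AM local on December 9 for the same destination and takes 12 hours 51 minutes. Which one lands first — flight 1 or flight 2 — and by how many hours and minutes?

the first, by 6 hours 53 minutes

Flight 1 in UTC: 3:20 PM + 6:00 = 9:20 PM on Dec 8.
+15 hours 39 minutes → arrive 12:59 PM UTC on Dec 9.
Flight 2 in UTC: 10:01 AM − 3:00 = 7:01 AM on Dec 9.
+12 hours 51 minutes → arrive 7:52 PM UTC on Dec 9.
Flight 1 lands earlier by 6 hours 53 minutes.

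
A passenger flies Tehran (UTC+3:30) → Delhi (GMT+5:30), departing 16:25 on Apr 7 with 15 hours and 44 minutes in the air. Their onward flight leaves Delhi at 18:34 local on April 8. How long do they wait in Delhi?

8 hours 25 minutes

Convert departure to UTC: 16:25 − 3:30 = 12:55 UTC on Apr 7.
Add 15 hours and 44 minutes flight time → 04:39 UTC (Apr 8).
Delhi is UTC+5:30, so local arrival = 04:39 + 5:30 = 10:09 on Apr 8.
Layover = 18:34 − 10:09 = 8 hours 25 minutes.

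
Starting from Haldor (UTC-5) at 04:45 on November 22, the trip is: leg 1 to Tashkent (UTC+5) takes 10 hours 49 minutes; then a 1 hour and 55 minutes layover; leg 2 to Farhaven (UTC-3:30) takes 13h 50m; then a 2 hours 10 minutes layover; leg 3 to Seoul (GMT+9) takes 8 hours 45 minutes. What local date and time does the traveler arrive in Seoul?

08:14 on November 24

Convert departure to UTC: 04:45 + 5:00 = 09:45 UTC on Nov 22.
Add 10 hours and 49 minutes leg 1 → 20:34 UTC.
Add 1 hour and 55 minutes layover in Tashkent → 22:29 UTC.
Add 13 hours 50 minutes leg 2 → 12:19 UTC (Nov 23).
Add 2 hours 10 minutes layover in Farhaven → 14:29 UTC.
Add 8 hours 45 minutes leg 3 → 23:14 UTC.
Seoul is UTC+9:00, so local arrival = 23:14 + 9:00 = 08:14 on Nov 24.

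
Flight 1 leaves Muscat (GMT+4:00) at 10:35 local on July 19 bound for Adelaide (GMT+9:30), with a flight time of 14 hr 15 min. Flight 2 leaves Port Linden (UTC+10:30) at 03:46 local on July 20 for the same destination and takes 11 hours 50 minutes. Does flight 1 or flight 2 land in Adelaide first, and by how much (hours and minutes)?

the first, by 8 hours 16 minutes

Flight 1 in UTC: 10:35 − 4:00 = 06:35 on Jul 19.
+14 hours 15 minutes → arrive 20:50 UTC on Jul 19.
Flight 2 in UTC: 03:46 − 10:30 = 17:16 on Jul 19.
+11 hours and 50 minutes → arrive 05:06 UTC on Jul 20.
Flight 1 lands earlier by 8 hours 16 minutes.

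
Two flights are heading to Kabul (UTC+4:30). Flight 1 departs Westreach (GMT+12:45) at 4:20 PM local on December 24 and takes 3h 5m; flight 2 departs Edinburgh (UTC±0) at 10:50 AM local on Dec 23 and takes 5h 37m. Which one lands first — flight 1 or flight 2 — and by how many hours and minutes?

Flight 1 in UTC: 4:20 PM − 12:45 = 3:35 AM on Dec 24.
+3 hours and 5 minutes → arrive 6:40 AM UTC on Dec 24.
Flight 2 departs at 10:50 AM UTC (Dec 23).
+5 hours and 37 minutes → arrive 4:27 PM UTC on Dec 23.
Flight 2 lands earlier by 14 hours 13 minutes.

the second, by 14 hours 13 minutes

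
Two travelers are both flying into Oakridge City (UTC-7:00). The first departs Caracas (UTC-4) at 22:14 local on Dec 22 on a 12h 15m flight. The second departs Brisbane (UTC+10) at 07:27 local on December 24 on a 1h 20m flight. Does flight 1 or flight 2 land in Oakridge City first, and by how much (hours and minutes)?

Flight 1 in UTC: 22:14 + 4:00 = 02:14 on Dec 23.
+12 hours and 15 minutes → arrive 14:29 UTC on Dec 23.
Flight 2 in UTC: 07:27 − 10:00 = 21:27 on Dec 23.
+1 hour and 20 minutes → arrive 22:47 UTC on Dec 23.
Flight 1 lands earlier by 8 hours 18 minutes.

the first, by 8 hours 18 minutes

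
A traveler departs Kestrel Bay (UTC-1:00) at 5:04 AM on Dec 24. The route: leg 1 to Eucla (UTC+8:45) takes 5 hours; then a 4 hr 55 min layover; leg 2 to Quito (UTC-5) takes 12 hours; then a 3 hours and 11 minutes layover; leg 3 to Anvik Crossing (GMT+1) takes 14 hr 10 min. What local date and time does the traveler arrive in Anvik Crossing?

10:20 PM on Dec 25

Convert departure to UTC: 5:04 AM + 1:00 = 6:04 AM UTC on Dec 24.
Add 5 hours leg 1 → 11:04 AM UTC.
Add 4 hours 55 minutes layover in Eucla → 3:59 PM UTC.
Add 12 hours leg 2 → 3:59 AM UTC (Dec 25).
Add 3 hours 11 minutes layover in Quito → 7:10 AM UTC.
Add 14 hours and 10 minutes leg 3 → 9:20 PM UTC.
Anvik Crossing is UTC+1:00, so local arrival = 9:20 PM + 1:00 = 10:20 PM on Dec 25.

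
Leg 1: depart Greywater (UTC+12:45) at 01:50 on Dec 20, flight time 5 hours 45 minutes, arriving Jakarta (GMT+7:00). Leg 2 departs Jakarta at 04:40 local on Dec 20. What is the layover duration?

Convert departure to UTC: 01:50 − 12:45 = 13:05 UTC on Dec 19.
Add 5 hours and 45 minutes flight time → 18:50 UTC.
Jakarta is UTC+7:00, so local arrival = 18:50 + 7:00 = 01:50 on Dec 20.
Layover = 04:40 − 01:50 = 2 hours 50 minutes.

2 hours 50 minutes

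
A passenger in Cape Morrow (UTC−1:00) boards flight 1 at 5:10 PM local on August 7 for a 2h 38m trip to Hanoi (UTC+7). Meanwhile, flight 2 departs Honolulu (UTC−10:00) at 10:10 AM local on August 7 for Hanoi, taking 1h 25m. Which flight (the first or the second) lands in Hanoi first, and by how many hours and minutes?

Flight 1 in UTC: 5:10 PM + 1:00 = 6:10 PM on Aug 7.
+2 hours 38 minutes → arrive 8:48 PM UTC on Aug 7.
Flight 2 in UTC: 10:10 AM + 10:00 = 8:10 PM on Aug 7.
+1 hour 25 minutes → arrive 9:35 PM UTC on Aug 7.
Flight 1 lands earlier by 47 minutes.

the first, by 47 minutes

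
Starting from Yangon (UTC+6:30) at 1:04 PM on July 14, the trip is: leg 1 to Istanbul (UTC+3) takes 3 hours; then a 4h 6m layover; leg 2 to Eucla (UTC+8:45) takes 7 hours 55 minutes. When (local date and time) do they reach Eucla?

6:20 AM on July 15

Convert departure to UTC: 1:04 PM − 6:30 = 6:34 AM UTC on Jul 14.
Add 3 hours leg 1 → 9:34 AM UTC.
Add 4 hours 6 minutes layover in Istanbul → 1:40 PM UTC.
Add 7 hours 55 minutes leg 2 → 9:35 PM UTC.
Eucla is UTC+8:45, so local arrival = 9:35 PM + 8:45 = 6:20 AM on Jul 15.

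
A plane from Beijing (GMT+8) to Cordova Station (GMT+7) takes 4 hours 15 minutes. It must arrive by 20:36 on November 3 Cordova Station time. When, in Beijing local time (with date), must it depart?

17:21 on November 3

Target arrival in UTC: 20:36 − 7:00 = 13:36 on Nov 3.
Subtract 4 hours and 15 minutes → departure 09:21 UTC on Nov 3.
Beijing is UTC+8:00: 09:21 + 8:00 = 17:21 on Nov 3.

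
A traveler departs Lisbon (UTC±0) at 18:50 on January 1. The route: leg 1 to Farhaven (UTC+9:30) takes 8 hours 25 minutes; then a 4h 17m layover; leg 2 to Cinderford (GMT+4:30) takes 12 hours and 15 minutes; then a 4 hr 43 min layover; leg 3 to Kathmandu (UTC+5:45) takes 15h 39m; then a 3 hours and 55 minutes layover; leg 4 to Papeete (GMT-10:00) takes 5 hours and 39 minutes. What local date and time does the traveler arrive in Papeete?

15:43 on January 3

Lisbon is at UTC+0, so departure is already 18:50 UTC on Jan 1.
Add 8 hours 25 minutes leg 1 → 03:15 UTC (Jan 2).
Add 4 hours and 17 minutes layover in Farhaven → 07:32 UTC.
Add 12 hours 15 minutes leg 2 → 19:47 UTC.
Add 4 hours and 43 minutes layover in Cinderford → 00:30 UTC (Jan 3).
Add 15 hours 39 minutes leg 3 → 16:09 UTC.
Add 3 hours and 55 minutes layover in Kathmandu → 20:04 UTC.
Add 5 hours and 39 minutes leg 4 → 01:43 UTC (Jan 4).
Papeete is UTC−10:00, so local arrival = 01:43 − 10:00 = 15:43 on Jan 3.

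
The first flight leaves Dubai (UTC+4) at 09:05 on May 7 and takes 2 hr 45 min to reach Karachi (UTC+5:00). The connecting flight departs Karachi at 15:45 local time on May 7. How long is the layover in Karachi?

Convert departure to UTC: 09:05 − 4:00 = 05:05 UTC on May 7.
Add 2 hours and 45 minutes flight time → 07:50 UTC.
Karachi is UTC+5:00, so local arrival = 07:50 + 5:00 = 12:50 on May 7.
Layover = 15:45 − 12:50 = 2 hours 55 minutes.

2 hours 55 minutes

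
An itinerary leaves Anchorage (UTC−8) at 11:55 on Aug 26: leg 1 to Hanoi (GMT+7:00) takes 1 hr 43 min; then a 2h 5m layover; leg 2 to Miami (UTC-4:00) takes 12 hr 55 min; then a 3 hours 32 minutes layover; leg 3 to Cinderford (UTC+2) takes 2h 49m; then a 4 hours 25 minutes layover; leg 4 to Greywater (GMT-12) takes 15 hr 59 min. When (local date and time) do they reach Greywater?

03:23 on August 28

Convert departure to UTC: 11:55 + 8:00 = 19:55 UTC on Aug 26.
Add 1 hour 43 minutes leg 1 → 21:38 UTC.
Add 2 hours and 5 minutes layover in Hanoi → 23:43 UTC.
Add 12 hours 55 minutes leg 2 → 12:38 UTC (Aug 27).
Add 3 hours 32 minutes layover in Miami → 16:10 UTC.
Add 2 hours 49 minutes leg 3 → 18:59 UTC.
Add 4 hours 25 minutes layover in Cinderford → 23:24 UTC.
Add 15 hours 59 minutes leg 4 → 15:23 UTC (Aug 28).
Greywater is UTC−12:00, so local arrival = 15:23 − 12:00 = 03:23 on Aug 28.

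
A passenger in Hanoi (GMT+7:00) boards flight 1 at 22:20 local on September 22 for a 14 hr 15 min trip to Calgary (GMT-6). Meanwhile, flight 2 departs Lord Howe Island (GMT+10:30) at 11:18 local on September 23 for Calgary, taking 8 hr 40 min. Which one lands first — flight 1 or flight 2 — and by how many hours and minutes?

the first, by 3 hours 53 minutes

Flight 1 in UTC: 22:20 − 7:00 = 15:20 on Sep 22.
+14 hours and 15 minutes → arrive 05:35 UTC on Sep 23.
Flight 2 in UTC: 11:18 − 10:30 = 00:48 on Sep 23.
+8 hours 40 minutes → arrive 09:28 UTC on Sep 23.
Flight 1 lands earlier by 3 hours 53 minutes.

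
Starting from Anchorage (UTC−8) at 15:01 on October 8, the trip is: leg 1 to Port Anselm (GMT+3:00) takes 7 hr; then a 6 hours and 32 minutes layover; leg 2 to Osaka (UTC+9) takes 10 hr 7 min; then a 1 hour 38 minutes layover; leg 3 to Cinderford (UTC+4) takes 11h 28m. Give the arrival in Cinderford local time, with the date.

15:46 on October 10

Convert departure to UTC: 15:01 + 8:00 = 23:01 UTC on Oct 8.
Add 7 hours leg 1 → 06:01 UTC (Oct 9).
Add 6 hours 32 minutes layover in Port Anselm → 12:33 UTC.
Add 10 hours 7 minutes leg 2 → 22:40 UTC.
Add 1 hour and 38 minutes layover in Osaka → 00:18 UTC (Oct 10).
Add 11 hours 28 minutes leg 3 → 11:46 UTC.
Cinderford is UTC+4:00, so local arrival = 11:46 + 4:00 = 15:46 on Oct 10.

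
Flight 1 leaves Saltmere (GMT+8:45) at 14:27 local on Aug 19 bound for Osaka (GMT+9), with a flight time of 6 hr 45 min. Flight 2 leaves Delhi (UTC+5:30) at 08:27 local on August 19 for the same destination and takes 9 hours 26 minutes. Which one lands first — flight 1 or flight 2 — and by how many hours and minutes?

the second, by 4 minutes

Flight 1 in UTC: 14:27 − 8:45 = 05:42 on Aug 19.
+6 hours and 45 minutes → arrive 12:27 UTC on Aug 19.
Flight 2 in UTC: 08:27 − 5:30 = 02:57 on Aug 19.
+9 hours 26 minutes → arrive 12:23 UTC on Aug 19.
Flight 2 lands earlier by 4 minutes.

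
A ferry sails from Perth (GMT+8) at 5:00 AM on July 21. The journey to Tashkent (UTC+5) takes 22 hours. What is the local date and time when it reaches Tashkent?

Tashkent is 3:00 behind Perth.
After 22 hours it is 3:00 AM (Jul 22) in Perth.
Shift by the zone difference: 3:00 AM − 3:00 = 12:00 AM on Jul 22 in Tashkent.

12:00 AM on July 22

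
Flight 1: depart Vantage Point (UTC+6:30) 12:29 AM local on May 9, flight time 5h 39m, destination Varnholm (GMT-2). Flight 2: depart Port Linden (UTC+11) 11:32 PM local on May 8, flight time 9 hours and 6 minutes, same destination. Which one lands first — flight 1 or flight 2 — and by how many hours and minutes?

Flight 1 in UTC: 12:29 AM − 6:30 = 5:59 PM on May 8.
+5 hours and 39 minutes → arrive 11:38 PM UTC on May 8.
Flight 2 in UTC: 11:32 PM − 11:00 = 12:32 PM on May 8.
+9 hours 6 minutes → arrive 9:38 PM UTC on May 8.
Flight 2 lands earlier by 2 hours.

the second, by 2 hours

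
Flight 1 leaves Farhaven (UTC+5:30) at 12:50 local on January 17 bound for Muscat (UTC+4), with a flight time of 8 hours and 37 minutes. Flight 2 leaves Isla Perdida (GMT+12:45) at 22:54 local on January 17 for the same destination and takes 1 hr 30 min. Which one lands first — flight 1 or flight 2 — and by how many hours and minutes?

Flight 1 in UTC: 12:50 − 5:30 = 07:20 on Jan 17.
+8 hours 37 minutes → arrive 15:57 UTC on Jan 17.
Flight 2 in UTC: 22:54 − 12:45 = 10:09 on Jan 17.
+1 hour 30 minutes → arrive 11:39 UTC on Jan 17.
Flight 2 lands earlier by 4 hours 18 minutes.

the second, by 4 hours 18 minutes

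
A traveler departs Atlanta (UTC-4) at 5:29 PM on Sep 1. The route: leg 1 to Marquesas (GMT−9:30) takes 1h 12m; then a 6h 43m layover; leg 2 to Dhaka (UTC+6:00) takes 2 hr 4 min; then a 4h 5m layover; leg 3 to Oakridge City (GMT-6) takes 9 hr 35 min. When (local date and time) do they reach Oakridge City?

Convert departure to UTC: 5:29 PM + 4:00 = 9:29 PM UTC on Sep 1.
Add 1 hour and 12 minutes leg 1 → 10:41 PM UTC.
Add 6 hours and 43 minutes layover in Marquesas → 5:24 AM UTC (Sep 2).
Add 2 hours and 4 minutes leg 2 → 7:28 AM UTC.
Add 4 hours and 5 minutes layover in Dhaka → 11:33 AM UTC.
Add 9 hours and 35 minutes leg 3 → 9:08 PM UTC.
Oakridge City is UTC−6:00, so local arrival = 9:08 PM − 6:00 = 3:08 PM on Sep 2.

3:08 PM on Sep 2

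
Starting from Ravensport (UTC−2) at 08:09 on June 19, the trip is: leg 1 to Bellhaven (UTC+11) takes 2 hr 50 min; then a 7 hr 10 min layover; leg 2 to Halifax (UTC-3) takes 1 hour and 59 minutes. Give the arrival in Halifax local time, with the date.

19:08 on June 19

Convert departure to UTC: 08:09 + 2:00 = 10:09 UTC on Jun 19.
Add 2 hours and 50 minutes leg 1 → 12:59 UTC.
Add 7 hours 10 minutes layover in Bellhaven → 20:09 UTC.
Add 1 hour 59 minutes leg 2 → 22:08 UTC.
Halifax is UTC−3:00, so local arrival = 22:08 − 3:00 = 19:08 on Jun 19.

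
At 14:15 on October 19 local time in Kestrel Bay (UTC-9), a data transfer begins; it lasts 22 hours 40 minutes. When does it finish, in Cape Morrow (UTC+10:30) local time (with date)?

08:25 on October 21

Convert start to UTC: 14:15 + 9:00 = 23:15 UTC on Oct 19.
Add 22 hours 40 minutes duration → 21:55 UTC (Oct 20).
Cape Morrow is UTC+10:30, so local end time = 21:55 + 10:30 = 08:25 on Oct 21.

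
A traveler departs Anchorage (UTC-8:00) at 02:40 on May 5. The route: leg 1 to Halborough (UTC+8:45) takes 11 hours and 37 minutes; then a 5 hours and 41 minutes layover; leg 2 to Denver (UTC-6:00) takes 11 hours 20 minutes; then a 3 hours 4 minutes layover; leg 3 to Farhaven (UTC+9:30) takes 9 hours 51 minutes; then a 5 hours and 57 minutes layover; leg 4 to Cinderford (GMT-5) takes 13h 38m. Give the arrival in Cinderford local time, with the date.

18:48 on May 7

Convert departure to UTC: 02:40 + 8:00 = 10:40 UTC on May 5.
Add 11 hours 37 minutes leg 1 → 22:17 UTC.
Add 5 hours 41 minutes layover in Halborough → 03:58 UTC (May 6).
Add 11 hours and 20 minutes leg 2 → 15:18 UTC.
Add 3 hours and 4 minutes layover in Denver → 18:22 UTC.
Add 9 hours and 51 minutes leg 3 → 04:13 UTC (May 7).
Add 5 hours 57 minutes layover in Farhaven → 10:10 UTC.
Add 13 hours and 38 minutes leg 4 → 23:48 UTC.
Cinderford is UTC−5:00, so local arrival = 23:48 − 5:00 = 18:48 on May 7.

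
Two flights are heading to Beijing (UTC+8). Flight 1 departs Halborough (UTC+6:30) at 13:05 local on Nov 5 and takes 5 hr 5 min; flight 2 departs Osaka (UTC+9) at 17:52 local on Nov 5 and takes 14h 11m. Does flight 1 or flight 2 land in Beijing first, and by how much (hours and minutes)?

Flight 1 in UTC: 13:05 − 6:30 = 06:35 on Nov 5.
+5 hours and 5 minutes → arrive 11:40 UTC on Nov 5.
Flight 2 in UTC: 17:52 − 9:00 = 08:52 on Nov 5.
+14 hours and 11 minutes → arrive 23:03 UTC on Nov 5.
Flight 1 lands earlier by 11 hours 23 minutes.

the first, by 11 hours 23 minutes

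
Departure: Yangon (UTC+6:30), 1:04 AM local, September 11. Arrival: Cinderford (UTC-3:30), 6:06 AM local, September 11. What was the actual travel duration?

Departure in UTC: 1:04 AM − 6:30 = 6:34 PM on Sep 10.
Arrival in UTC: 6:06 AM + 3:30 = 9:36 AM on Sep 11.
Elapsed = 9:36 AM − 6:34 PM (+1 day) = 15 hours 2 minutes.

15 hours 2 minutes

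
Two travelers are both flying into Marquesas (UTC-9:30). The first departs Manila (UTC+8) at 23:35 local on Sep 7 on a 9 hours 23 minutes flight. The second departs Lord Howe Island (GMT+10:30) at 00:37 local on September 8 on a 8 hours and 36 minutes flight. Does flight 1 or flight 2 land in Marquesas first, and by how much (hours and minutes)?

Flight 1 in UTC: 23:35 − 8:00 = 15:35 on Sep 7.
+9 hours and 23 minutes → arrive 00:58 UTC on Sep 8.
Flight 2 in UTC: 00:37 − 10:30 = 14:07 on Sep 7.
+8 hours and 36 minutes → arrive 22:43 UTC on Sep 7.
Flight 2 lands earlier by 2 hours 15 minutes.

the second, by 2 hours 15 minutes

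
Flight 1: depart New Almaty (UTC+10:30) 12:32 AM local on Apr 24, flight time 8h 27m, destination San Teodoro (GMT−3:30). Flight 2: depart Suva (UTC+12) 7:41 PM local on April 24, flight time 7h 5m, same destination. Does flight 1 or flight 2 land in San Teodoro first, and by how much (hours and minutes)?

Flight 1 in UTC: 12:32 AM − 10:30 = 2:02 PM on Apr 23.
+8 hours 27 minutes → arrive 10:29 PM UTC on Apr 23.
Flight 2 in UTC: 7:41 PM − 12:00 = 7:41 AM on Apr 24.
+7 hours 5 minutes → arrive 2:46 PM UTC on Apr 24.
Flight 1 lands earlier by 16 hours 17 minutes.

the first, by 16 hours 17 minutes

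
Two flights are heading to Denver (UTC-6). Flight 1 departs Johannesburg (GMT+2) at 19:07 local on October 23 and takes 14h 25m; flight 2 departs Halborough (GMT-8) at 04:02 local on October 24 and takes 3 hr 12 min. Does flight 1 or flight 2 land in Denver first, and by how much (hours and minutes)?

Flight 1 in UTC: 19:07 − 2:00 = 17:07 on Oct 23.
+14 hours 25 minutes → arrive 07:32 UTC on Oct 24.
Flight 2 in UTC: 04:02 + 8:00 = 12:02 on Oct 24.
+3 hours and 12 minutes → arrive 15:14 UTC on Oct 24.
Flight 1 lands earlier by 7 hours 42 minutes.

the first, by 7 hours 42 minutes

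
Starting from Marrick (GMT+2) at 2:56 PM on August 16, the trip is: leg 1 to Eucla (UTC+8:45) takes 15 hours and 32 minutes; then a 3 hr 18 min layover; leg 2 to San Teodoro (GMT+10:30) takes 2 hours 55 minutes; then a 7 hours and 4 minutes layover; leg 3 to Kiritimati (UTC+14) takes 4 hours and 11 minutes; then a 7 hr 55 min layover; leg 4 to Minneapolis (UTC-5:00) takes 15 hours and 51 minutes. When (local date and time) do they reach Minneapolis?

4:42 PM on August 18

Convert departure to UTC: 2:56 PM − 2:00 = 12:56 PM UTC on Aug 16.
Add 15 hours 32 minutes leg 1 → 4:28 AM UTC (Aug 17).
Add 3 hours 18 minutes layover in Eucla → 7:46 AM UTC.
Add 2 hours 55 minutes leg 2 → 10:41 AM UTC.
Add 7 hours and 4 minutes layover in San Teodoro → 5:45 PM UTC.
Add 4 hours and 11 minutes leg 3 → 9:56 PM UTC.
Add 7 hours and 55 minutes layover in Kiritimati → 5:51 AM UTC (Aug 18).
Add 15 hours 51 minutes leg 4 → 9:42 PM UTC.
Minneapolis is UTC−5:00, so local arrival = 9:42 PM − 5:00 = 4:42 PM on Aug 18.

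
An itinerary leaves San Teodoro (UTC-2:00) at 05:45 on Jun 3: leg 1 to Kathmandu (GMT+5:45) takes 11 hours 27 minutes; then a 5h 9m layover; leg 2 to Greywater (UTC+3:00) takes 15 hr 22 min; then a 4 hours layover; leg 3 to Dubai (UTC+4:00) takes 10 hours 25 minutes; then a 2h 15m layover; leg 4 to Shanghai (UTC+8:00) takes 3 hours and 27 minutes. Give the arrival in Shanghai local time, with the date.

Convert departure to UTC: 05:45 + 2:00 = 07:45 UTC on Jun 3.
Add 11 hours and 27 minutes leg 1 → 19:12 UTC.
Add 5 hours 9 minutes layover in Kathmandu → 00:21 UTC (Jun 4).
Add 15 hours 22 minutes leg 2 → 15:43 UTC.
Add 4 hours layover in Greywater → 19:43 UTC.
Add 10 hours and 25 minutes leg 3 → 06:08 UTC (Jun 5).
Add 2 hours and 15 minutes layover in Dubai → 08:23 UTC.
Add 3 hours 27 minutes leg 4 → 11:50 UTC.
Shanghai is UTC+8:00, so local arrival = 11:50 + 8:00 = 19:50 on Jun 5.

19:50 on Jun 5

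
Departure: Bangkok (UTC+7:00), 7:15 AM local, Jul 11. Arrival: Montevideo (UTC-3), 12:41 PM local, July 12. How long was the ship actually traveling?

Montevideo is 10:00 behind Bangkok.
Clock-face elapsed time (ignoring zones) is 29 hours 26 minutes.
Actual elapsed = 29 hours 26 minutes + 10:00 = 39 hours 26 minutes.

39 hours 26 minutes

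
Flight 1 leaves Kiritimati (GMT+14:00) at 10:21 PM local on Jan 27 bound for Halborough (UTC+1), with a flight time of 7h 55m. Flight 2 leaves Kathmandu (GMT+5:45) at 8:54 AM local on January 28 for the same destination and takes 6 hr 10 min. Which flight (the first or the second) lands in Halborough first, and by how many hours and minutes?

the first, by 17 hours 3 minutes

Flight 1 in UTC: 10:21 PM − 14:00 = 8:21 AM on Jan 27.
+7 hours and 55 minutes → arrive 4:16 PM UTC on Jan 27.
Flight 2 in UTC: 8:54 AM − 5:45 = 3:09 AM on Jan 28.
+6 hours and 10 minutes → arrive 9:19 AM UTC on Jan 28.
Flight 1 lands earlier by 17 hours 3 minutes.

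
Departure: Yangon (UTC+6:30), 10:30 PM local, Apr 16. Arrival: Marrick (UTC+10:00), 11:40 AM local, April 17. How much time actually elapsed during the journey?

9 hours 40 minutes

Marrick is 3:30 ahead of Yangon.
Clock-face elapsed time (ignoring zones) is 13 hours 10 minutes.
Actual elapsed = 13 hours 10 minutes − 3:30 = 9 hours 40 minutes.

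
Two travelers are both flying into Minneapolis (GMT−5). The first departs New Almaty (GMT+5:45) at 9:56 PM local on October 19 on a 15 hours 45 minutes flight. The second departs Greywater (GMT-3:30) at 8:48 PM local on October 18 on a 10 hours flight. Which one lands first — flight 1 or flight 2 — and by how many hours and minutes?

the second, by 21 hours 38 minutes

Flight 1 in UTC: 9:56 PM − 5:45 = 4:11 PM on Oct 19.
+15 hours 45 minutes → arrive 7:56 AM UTC on Oct 20.
Flight 2 in UTC: 8:48 PM + 3:30 = 12:18 AM on Oct 19.
+10 hours → arrive 10:18 AM UTC on Oct 19.
Flight 2 lands earlier by 21 hours 38 minutes.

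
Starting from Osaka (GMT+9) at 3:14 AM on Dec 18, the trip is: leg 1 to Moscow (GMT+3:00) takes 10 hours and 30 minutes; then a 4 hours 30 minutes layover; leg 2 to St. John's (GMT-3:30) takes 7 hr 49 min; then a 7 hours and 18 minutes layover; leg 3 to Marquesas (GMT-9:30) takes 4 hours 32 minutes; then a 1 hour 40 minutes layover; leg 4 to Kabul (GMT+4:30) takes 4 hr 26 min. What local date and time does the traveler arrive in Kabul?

Convert departure to UTC: 3:14 AM − 9:00 = 6:14 PM UTC on Dec 17.
Add 10 hours 30 minutes leg 1 → 4:44 AM UTC (Dec 18).
Add 4 hours 30 minutes layover in Moscow → 9:14 AM UTC.
Add 7 hours and 49 minutes leg 2 → 5:03 PM UTC.
Add 7 hours and 18 minutes layover in St. John's → 12:21 AM UTC (Dec 19).
Add 4 hours 32 minutes leg 3 → 4:53 AM UTC.
Add 1 hour 40 minutes layover in Marquesas → 6:33 AM UTC.
Add 4 hours 26 minutes leg 4 → 10:59 AM UTC.
Kabul is UTC+4:30, so local arrival = 10:59 AM + 4:30 = 3:29 PM on Dec 19.

3:29 PM on December 19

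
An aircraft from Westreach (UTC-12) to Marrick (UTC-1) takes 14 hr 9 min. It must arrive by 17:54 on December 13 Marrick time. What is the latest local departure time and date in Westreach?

16:45 on December 12

Target arrival in UTC: 17:54 + 1:00 = 18:54 on Dec 13.
Subtract 14 hours 9 minutes → departure 04:45 UTC on Dec 13.
Westreach is UTC−12:00: 04:45 − 12:00 = 16:45 on Dec 12.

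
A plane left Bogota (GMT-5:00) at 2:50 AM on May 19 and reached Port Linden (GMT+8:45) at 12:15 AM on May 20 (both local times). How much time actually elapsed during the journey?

Departure in UTC: 2:50 AM + 5:00 = 7:50 AM on May 19.
Arrival in UTC: 12:15 AM − 8:45 = 3:30 PM on May 19.
Elapsed = 3:30 PM − 7:50 AM = 7 hours 40 minutes.

7 hours 40 minutes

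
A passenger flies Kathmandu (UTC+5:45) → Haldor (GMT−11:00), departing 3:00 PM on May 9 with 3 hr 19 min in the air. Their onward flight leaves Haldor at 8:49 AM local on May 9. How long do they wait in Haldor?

Convert departure to UTC: 3:00 PM − 5:45 = 9:15 AM UTC on May 9.
Add 3 hours and 19 minutes flight time → 12:34 PM UTC.
Haldor is UTC−11:00, so local arrival = 12:34 PM − 11:00 = 1:34 AM on May 9.
Layover = 8:49 AM − 1:34 AM = 7 hours 15 minutes.

7 hours 15 minutes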